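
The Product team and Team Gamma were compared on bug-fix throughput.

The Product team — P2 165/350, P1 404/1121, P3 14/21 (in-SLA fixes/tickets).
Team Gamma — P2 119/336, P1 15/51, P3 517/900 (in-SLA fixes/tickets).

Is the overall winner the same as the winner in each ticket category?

No

P2: the Product team 165/350 = 47.1%, Team Gamma 119/336 = 35.4% → the Product team
P1: the Product team 404/1121 = 36.0%, Team Gamma 15/51 = 29.4% → the Product team
P3: the Product team 14/21 = 66.7%, Team Gamma 517/900 = 57.4% → the Product team
Overall: the Product team 583/1492 = 39.1%, Team Gamma 651/1287 = 50.6% → Team Gamma
The Product team wins each ticket group but Team Gamma wins overall — the comparison reverses. The Product team's tickets skew toward P1, which has a lower base rate.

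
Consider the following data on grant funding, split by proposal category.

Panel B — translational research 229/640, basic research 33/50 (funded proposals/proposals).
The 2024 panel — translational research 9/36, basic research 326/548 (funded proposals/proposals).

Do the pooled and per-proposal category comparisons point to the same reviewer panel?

No

Translational research: Panel B 229/640 = 35.8%, the 2024 panel 9/36 = 25.0% → Panel B
Basic research: Panel B 33/50 = 66.0%, the 2024 panel 326/548 = 59.5% → Panel B
Overall: Panel B 262/690 = 38.0%, the 2024 panel 335/584 = 57.4% → the 2024 panel
Panel B wins each proposal group but the 2024 panel wins overall — the comparison reverses. Panel B's proposals skew toward translational research, which has a lower base rate.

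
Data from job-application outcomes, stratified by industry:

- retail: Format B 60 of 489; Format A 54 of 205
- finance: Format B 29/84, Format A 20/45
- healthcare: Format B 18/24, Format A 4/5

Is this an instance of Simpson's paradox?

Retail: Format B 60/489 = 12.3%, Format A 54/205 = 26.3% → Format A
Finance: Format B 29/84 = 34.5%, Format A 20/45 = 44.4% → Format A
Healthcare: Format B 18/24 = 75.0%, Format A 4/5 = 80.0% → Format A
Overall: Format B 107/597 = 17.9%, Format A 78/255 = 30.6% → Format A
Format A wins overall and in every industry group — no reversal.

No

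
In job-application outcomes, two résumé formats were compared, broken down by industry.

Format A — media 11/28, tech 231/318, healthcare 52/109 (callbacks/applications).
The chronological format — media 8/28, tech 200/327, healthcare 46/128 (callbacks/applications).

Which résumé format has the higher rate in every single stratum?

Media: Format A 11/28 = 39.3%, the chronological format 8/28 = 28.6% → Format A
Tech: Format A 231/318 = 72.6%, the chronological format 200/327 = 61.2% → Format A
Healthcare: Format A 52/109 = 47.7%, the chronological format 46/128 = 35.9% → Format A
Format A has the higher rate in all 3 groups.

Format A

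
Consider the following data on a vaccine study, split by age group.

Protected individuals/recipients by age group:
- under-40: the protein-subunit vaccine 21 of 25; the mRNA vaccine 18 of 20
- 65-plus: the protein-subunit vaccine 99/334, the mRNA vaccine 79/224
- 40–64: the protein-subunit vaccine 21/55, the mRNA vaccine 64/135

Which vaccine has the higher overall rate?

Under-40: the protein-subunit vaccine 21/25 = 84.0%, the mRNA vaccine 18/20 = 90.0% → the mRNA vaccine
65-plus: the protein-subunit vaccine 99/334 = 29.6%, the mRNA vaccine 79/224 = 35.3% → the mRNA vaccine
40–64: the protein-subunit vaccine 21/55 = 38.2%, the mRNA vaccine 64/135 = 47.4% → the mRNA vaccine
Overall: the protein-subunit vaccine 141/414 = 34.1%, the mRNA vaccine 161/379 = 42.5% → the mRNA vaccine

the mRNA vaccine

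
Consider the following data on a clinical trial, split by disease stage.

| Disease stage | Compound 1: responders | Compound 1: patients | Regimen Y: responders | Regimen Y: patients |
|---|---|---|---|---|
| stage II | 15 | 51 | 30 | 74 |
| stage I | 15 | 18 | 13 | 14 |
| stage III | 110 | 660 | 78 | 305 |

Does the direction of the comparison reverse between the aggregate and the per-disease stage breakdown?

No

Stage II: Compound 1 15/51 = 29.4%, Regimen Y 30/74 = 40.5% → Regimen Y
Stage I: Compound 1 15/18 = 83.3%, Regimen Y 13/14 = 92.9% → Regimen Y
Stage III: Compound 1 110/660 = 16.7%, Regimen Y 78/305 = 25.6% → Regimen Y
Overall: Compound 1 140/729 = 19.2%, Regimen Y 121/393 = 30.8% → Regimen Y
Regimen Y wins overall and in every disease group — no reversal.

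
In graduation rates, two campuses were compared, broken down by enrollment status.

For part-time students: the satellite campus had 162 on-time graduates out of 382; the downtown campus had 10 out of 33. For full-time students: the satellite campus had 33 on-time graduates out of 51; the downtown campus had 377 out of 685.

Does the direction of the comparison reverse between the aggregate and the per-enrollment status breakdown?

Yes

Part-time: the satellite campus 162/382 = 42.4%, the downtown campus 10/33 = 30.3% → the satellite campus
Full-time: the satellite campus 33/51 = 64.7%, the downtown campus 377/685 = 55.0% → the satellite campus
Overall: the satellite campus 195/433 = 45.0%, the downtown campus 387/718 = 53.9% → the downtown campus
The satellite campus wins each enrollment group but the downtown campus wins overall — the comparison reverses. The satellite campus's students skew toward part-time, which has a lower base rate.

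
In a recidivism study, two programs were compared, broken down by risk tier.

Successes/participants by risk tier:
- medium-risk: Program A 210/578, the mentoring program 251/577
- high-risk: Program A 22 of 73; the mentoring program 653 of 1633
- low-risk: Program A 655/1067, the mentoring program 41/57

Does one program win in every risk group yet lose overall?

Medium-risk: Program A 210/578 = 36.3%, the mentoring program 251/577 = 43.5% → the mentoring program
High-risk: Program A 22/73 = 30.1%, the mentoring program 653/1633 = 40.0% → the mentoring program
Low-risk: Program A 655/1067 = 61.4%, the mentoring program 41/57 = 71.9% → the mentoring program
Overall: Program A 887/1718 = 51.6%, the mentoring program 945/2267 = 41.7% → Program A
The mentoring program wins each risk group but Program A wins overall — the comparison reverses. The mentoring program's participants skew toward high-risk, which has a lower base rate.

Yes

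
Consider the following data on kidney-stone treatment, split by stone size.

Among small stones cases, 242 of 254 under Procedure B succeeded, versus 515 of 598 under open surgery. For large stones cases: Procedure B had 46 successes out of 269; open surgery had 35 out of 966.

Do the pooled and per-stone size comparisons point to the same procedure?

Small stones: Procedure B 242/254 = 95.3%, open surgery 515/598 = 86.1% → Procedure B
Large stones: Procedure B 46/269 = 17.1%, open surgery 35/966 = 3.6% → Procedure B
Overall: Procedure B 288/523 = 55.1%, open surgery 550/1564 = 35.2% → Procedure B
Procedure B wins overall and in every stone group — no reversal.

Yes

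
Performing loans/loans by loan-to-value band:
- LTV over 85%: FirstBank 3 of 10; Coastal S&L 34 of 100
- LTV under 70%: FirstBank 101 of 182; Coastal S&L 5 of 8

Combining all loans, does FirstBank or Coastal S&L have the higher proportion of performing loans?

FirstBank

LTV over 85%: FirstBank 3/10 = 30.0%, Coastal S&L 34/100 = 34.0% → Coastal S&L
LTV under 70%: FirstBank 101/182 = 55.5%, Coastal S&L 5/8 = 62.5% → Coastal S&L
Overall: FirstBank 104/192 = 54.2%, Coastal S&L 39/108 = 36.1% → FirstBank
(Coastal S&L wins every loan-to-value group but FirstBank wins overall — Coastal S&L's loans skew toward the low-rate LTV over 85% group.)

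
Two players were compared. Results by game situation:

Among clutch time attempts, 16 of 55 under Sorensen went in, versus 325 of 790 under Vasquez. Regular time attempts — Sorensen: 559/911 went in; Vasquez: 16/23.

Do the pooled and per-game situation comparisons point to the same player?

Clutch time: Sorensen 16/55 = 29.1%, Vasquez 325/790 = 41.1% → Vasquez
Regular time: Sorensen 559/911 = 61.4%, Vasquez 16/23 = 69.6% → Vasquez
Overall: Sorensen 575/966 = 59.5%, Vasquez 341/813 = 41.9% → Sorensen
Vasquez wins each game group but Sorensen wins overall — the comparison reverses. Vasquez's attempts skew toward clutch time, which has a lower base rate.

No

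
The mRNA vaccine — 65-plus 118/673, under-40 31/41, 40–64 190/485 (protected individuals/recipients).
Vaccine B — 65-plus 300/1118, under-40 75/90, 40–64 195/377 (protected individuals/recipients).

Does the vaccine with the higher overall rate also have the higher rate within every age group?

Yes

65-plus: the mRNA vaccine 118/673 = 17.5%, Vaccine B 300/1118 = 26.8% → Vaccine B
Under-40: the mRNA vaccine 31/41 = 75.6%, Vaccine B 75/90 = 83.3% → Vaccine B
40–64: the mRNA vaccine 190/485 = 39.2%, Vaccine B 195/377 = 51.7% → Vaccine B
Overall: the mRNA vaccine 339/1199 = 28.3%, Vaccine B 570/1585 = 36.0% → Vaccine B
Vaccine B wins overall and in every age group — no reversal.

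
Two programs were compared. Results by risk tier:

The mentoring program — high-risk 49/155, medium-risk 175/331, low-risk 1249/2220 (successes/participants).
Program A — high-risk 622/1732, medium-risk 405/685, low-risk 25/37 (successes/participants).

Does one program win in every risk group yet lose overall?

High-risk: the mentoring program 49/155 = 31.6%, Program A 622/1732 = 35.9% → Program A
Medium-risk: the mentoring program 175/331 = 52.9%, Program A 405/685 = 59.1% → Program A
Low-risk: the mentoring program 1249/2220 = 56.3%, Program A 25/37 = 67.6% → Program A
Overall: the mentoring program 1473/2706 = 54.4%, Program A 1052/2454 = 42.9% → the mentoring program
Program A wins each risk group but the mentoring program wins overall — the comparison reverses. Program A's participants skew toward high-risk, which has a lower base rate.

Yes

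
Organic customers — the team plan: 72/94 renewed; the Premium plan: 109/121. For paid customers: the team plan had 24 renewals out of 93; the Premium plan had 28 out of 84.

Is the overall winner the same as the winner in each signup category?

Organic: the team plan 72/94 = 76.6%, the Premium plan 109/121 = 90.1% → the Premium plan
Paid: the team plan 24/93 = 25.8%, the Premium plan 28/84 = 33.3% → the Premium plan
Overall: the team plan 96/187 = 51.3%, the Premium plan 137/205 = 66.8% → the Premium plan
The Premium plan wins overall and in every signup group — no reversal.

Yes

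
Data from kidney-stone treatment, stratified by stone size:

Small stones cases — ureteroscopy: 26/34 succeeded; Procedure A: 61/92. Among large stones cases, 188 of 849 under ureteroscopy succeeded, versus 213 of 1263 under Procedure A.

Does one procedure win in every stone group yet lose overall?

No

Small stones: ureteroscopy 26/34 = 76.5%, Procedure A 61/92 = 66.3% → ureteroscopy
Large stones: ureteroscopy 188/849 = 22.1%, Procedure A 213/1263 = 16.9% → ureteroscopy
Overall: ureteroscopy 214/883 = 24.2%, Procedure A 274/1355 = 20.2% → ureteroscopy
Ureteroscopy wins overall and in every stone group — no reversal.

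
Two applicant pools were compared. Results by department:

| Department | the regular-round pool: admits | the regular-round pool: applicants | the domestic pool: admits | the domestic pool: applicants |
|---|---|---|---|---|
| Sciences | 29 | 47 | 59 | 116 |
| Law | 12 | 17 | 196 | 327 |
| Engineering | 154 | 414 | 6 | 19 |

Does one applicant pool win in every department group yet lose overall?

Yes

Sciences: the regular-round pool 29/47 = 61.7%, the domestic pool 59/116 = 50.9% → the regular-round pool
Law: the regular-round pool 12/17 = 70.6%, the domestic pool 196/327 = 59.9% → the regular-round pool
Engineering: the regular-round pool 154/414 = 37.2%, the domestic pool 6/19 = 31.6% → the regular-round pool
Overall: the regular-round pool 195/478 = 40.8%, the domestic pool 261/462 = 56.5% → the domestic pool
The regular-round pool wins each department group but the domestic pool wins overall — the comparison reverses. The regular-round pool's applicants skew toward Engineering, which has a lower base rate.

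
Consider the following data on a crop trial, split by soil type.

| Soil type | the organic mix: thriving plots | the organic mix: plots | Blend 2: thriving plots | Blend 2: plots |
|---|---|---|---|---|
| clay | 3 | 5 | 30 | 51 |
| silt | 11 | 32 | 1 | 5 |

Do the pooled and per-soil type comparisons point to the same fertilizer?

Clay: the organic mix 3/5 = 60.0%, Blend 2 30/51 = 58.8% → the organic mix
Silt: the organic mix 11/32 = 34.4%, Blend 2 1/5 = 20.0% → the organic mix
Overall: the organic mix 14/37 = 37.8%, Blend 2 31/56 = 55.4% → Blend 2
The organic mix wins each soil group but Blend 2 wins overall — the comparison reverses. The organic mix's plots skew toward silt, which has a lower base rate.

No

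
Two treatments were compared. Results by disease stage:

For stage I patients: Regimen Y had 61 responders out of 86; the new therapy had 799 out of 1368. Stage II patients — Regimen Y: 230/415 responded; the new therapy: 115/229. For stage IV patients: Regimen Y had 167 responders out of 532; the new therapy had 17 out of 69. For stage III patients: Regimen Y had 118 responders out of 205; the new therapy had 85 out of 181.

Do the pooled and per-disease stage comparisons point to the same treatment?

No

Stage I: Regimen Y 61/86 = 70.9%, the new therapy 799/1368 = 58.4% → Regimen Y
Stage II: Regimen Y 230/415 = 55.4%, the new therapy 115/229 = 50.2% → Regimen Y
Stage IV: Regimen Y 167/532 = 31.4%, the new therapy 17/69 = 24.6% → Regimen Y
Stage III: Regimen Y 118/205 = 57.6%, the new therapy 85/181 = 47.0% → Regimen Y
Overall: Regimen Y 576/1238 = 46.5%, the new therapy 1016/1847 = 55.0% → the new therapy
Regimen Y wins each disease group but the new therapy wins overall — the comparison reverses. Regimen Y's patients skew toward stage IV, which has a lower base rate.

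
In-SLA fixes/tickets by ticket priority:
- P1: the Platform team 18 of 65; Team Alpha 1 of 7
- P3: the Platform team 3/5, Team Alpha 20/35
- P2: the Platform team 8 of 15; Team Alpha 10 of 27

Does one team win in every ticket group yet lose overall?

P1: the Platform team 18/65 = 27.7%, Team Alpha 1/7 = 14.3% → the Platform team
P3: the Platform team 3/5 = 60.0%, Team Alpha 20/35 = 57.1% → the Platform team
P2: the Platform team 8/15 = 53.3%, Team Alpha 10/27 = 37.0% → the Platform team
Overall: the Platform team 29/85 = 34.1%, Team Alpha 31/69 = 44.9% → Team Alpha
The Platform team wins each ticket group but Team Alpha wins overall — the comparison reverses. The Platform team's tickets skew toward P1, which has a lower base rate.

Yes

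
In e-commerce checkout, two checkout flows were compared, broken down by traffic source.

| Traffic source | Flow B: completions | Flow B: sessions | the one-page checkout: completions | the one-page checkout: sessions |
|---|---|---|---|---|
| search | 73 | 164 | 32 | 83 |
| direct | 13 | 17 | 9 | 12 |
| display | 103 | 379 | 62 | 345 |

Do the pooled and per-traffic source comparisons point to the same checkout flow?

Search: Flow B 73/164 = 44.5%, the one-page checkout 32/83 = 38.6% → Flow B
Direct: Flow B 13/17 = 76.5%, the one-page checkout 9/12 = 75.0% → Flow B
Display: Flow B 103/379 = 27.2%, the one-page checkout 62/345 = 18.0% → Flow B
Overall: Flow B 189/560 = 33.8%, the one-page checkout 103/440 = 23.4% → Flow B
Flow B wins overall and in every traffic group — no reversal.

Yes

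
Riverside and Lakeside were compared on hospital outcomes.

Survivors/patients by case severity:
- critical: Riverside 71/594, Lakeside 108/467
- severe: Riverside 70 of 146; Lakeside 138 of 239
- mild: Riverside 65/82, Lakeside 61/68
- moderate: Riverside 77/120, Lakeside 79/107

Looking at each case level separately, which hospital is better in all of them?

Lakeside

Critical: Riverside 71/594 = 12.0%, Lakeside 108/467 = 23.1% → Lakeside
Severe: Riverside 70/146 = 47.9%, Lakeside 138/239 = 57.7% → Lakeside
Mild: Riverside 65/82 = 79.3%, Lakeside 61/68 = 89.7% → Lakeside
Moderate: Riverside 77/120 = 64.2%, Lakeside 79/107 = 73.8% → Lakeside
Lakeside has the higher rate in all 4 groups.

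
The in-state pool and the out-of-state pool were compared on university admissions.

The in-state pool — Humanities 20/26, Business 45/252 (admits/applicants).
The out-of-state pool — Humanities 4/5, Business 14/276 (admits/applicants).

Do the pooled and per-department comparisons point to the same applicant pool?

Humanities: the in-state pool 20/26 = 76.9%, the out-of-state pool 4/5 = 80.0% → the out-of-state pool
Business: the in-state pool 45/252 = 17.9%, the out-of-state pool 14/276 = 5.1% → the in-state pool
Overall: the in-state pool 65/278 = 23.4%, the out-of-state pool 18/281 = 6.4% → the in-state pool
Neither sweeps: the in-state pool wins 1 of 2 groups, the out-of-state pool wins 1. The in-state pool wins overall but not every group — no Simpson reversal.

No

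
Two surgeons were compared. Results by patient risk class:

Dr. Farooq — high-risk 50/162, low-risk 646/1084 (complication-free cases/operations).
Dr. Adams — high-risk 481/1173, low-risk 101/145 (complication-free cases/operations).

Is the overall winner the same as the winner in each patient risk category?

High-risk: Dr. Farooq 50/162 = 30.9%, Dr. Adams 481/1173 = 41.0% → Dr. Adams
Low-risk: Dr. Farooq 646/1084 = 59.6%, Dr. Adams 101/145 = 69.7% → Dr. Adams
Overall: Dr. Farooq 696/1246 = 55.9%, Dr. Adams 582/1318 = 44.2% → Dr. Farooq
Dr. Adams wins each patient risk group but Dr. Farooq wins overall — the comparison reverses. Dr. Adams's operations skew toward high-risk, which has a lower base rate.

No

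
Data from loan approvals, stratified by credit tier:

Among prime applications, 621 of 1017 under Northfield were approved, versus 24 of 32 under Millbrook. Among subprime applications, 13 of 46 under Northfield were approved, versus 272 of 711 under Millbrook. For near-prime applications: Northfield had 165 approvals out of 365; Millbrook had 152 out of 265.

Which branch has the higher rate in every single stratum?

Prime: Northfield 621/1017 = 61.1%, Millbrook 24/32 = 75.0% → Millbrook
Subprime: Northfield 13/46 = 28.3%, Millbrook 272/711 = 38.3% → Millbrook
Near-prime: Northfield 165/365 = 45.2%, Millbrook 152/265 = 57.4% → Millbrook
Millbrook has the higher rate in all 3 groups.

Millbrook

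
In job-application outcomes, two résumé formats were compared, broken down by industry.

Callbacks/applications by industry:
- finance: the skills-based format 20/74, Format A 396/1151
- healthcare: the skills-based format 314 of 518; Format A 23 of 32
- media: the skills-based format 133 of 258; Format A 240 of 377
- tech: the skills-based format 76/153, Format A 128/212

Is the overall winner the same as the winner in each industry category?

No

Finance: the skills-based format 20/74 = 27.0%, Format A 396/1151 = 34.4% → Format A
Healthcare: the skills-based format 314/518 = 60.6%, Format A 23/32 = 71.9% → Format A
Media: the skills-based format 133/258 = 51.6%, Format A 240/377 = 63.7% → Format A
Tech: the skills-based format 76/153 = 49.7%, Format A 128/212 = 60.4% → Format A
Overall: the skills-based format 543/1003 = 54.1%, Format A 787/1772 = 44.4% → the skills-based format
Format A wins each industry group but the skills-based format wins overall — the comparison reverses. Format A's applications skew toward finance, which has a lower base rate.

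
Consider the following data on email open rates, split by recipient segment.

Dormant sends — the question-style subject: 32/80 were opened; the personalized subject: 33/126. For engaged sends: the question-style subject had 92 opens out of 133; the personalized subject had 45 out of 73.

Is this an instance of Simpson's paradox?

Dormant: the question-style subject 32/80 = 40.0%, the personalized subject 33/126 = 26.2% → the question-style subject
Engaged: the question-style subject 92/133 = 69.2%, the personalized subject 45/73 = 61.6% → the question-style subject
Overall: the question-style subject 124/213 = 58.2%, the personalized subject 78/199 = 39.2% → the question-style subject
The question-style subject wins overall and in every recipient group — no reversal.

No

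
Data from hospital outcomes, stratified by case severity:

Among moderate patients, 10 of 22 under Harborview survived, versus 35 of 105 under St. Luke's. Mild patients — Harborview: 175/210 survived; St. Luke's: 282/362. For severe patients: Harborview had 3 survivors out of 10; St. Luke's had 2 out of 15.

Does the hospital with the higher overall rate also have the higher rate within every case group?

Moderate: Harborview 10/22 = 45.5%, St. Luke's 35/105 = 33.3% → Harborview
Mild: Harborview 175/210 = 83.3%, St. Luke's 282/362 = 77.9% → Harborview
Severe: Harborview 3/10 = 30.0%, St. Luke's 2/15 = 13.3% → Harborview
Overall: Harborview 188/242 = 77.7%, St. Luke's 319/482 = 66.2% → Harborview
Harborview wins overall and in every case group — no reversal.

Yes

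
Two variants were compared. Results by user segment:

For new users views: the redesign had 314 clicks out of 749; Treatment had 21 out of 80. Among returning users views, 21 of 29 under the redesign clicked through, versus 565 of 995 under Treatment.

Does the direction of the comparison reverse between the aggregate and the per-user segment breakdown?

Yes

New users: the redesign 314/749 = 41.9%, Treatment 21/80 = 26.2% → the redesign
Returning users: the redesign 21/29 = 72.4%, Treatment 565/995 = 56.8% → the redesign
Overall: the redesign 335/778 = 43.1%, Treatment 586/1075 = 54.5% → Treatment
The redesign wins each user group but Treatment wins overall — the comparison reverses. The redesign's views skew toward new users, which has a lower base rate.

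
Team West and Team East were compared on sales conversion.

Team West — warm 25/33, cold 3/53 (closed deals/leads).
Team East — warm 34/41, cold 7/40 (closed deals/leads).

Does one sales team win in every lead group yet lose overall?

No

Warm: Team West 25/33 = 75.8%, Team East 34/41 = 82.9% → Team East
Cold: Team West 3/53 = 5.7%, Team East 7/40 = 17.5% → Team East
Overall: Team West 28/86 = 32.6%, Team East 41/81 = 50.6% → Team East
Team East wins overall and in every lead group — no reversal.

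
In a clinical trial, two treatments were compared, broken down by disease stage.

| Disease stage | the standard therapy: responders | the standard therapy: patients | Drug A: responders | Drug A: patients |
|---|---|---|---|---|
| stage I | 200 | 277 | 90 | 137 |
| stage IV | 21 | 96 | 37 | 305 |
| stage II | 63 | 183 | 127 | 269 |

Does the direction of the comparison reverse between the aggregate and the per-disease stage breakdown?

Stage I: the standard therapy 200/277 = 72.2%, Drug A 90/137 = 65.7% → the standard therapy
Stage IV: the standard therapy 21/96 = 21.9%, Drug A 37/305 = 12.1% → the standard therapy
Stage II: the standard therapy 63/183 = 34.4%, Drug A 127/269 = 47.2% → Drug A
Overall: the standard therapy 284/556 = 51.1%, Drug A 254/711 = 35.7% → the standard therapy
Neither sweeps: the standard therapy wins 2 of 3 groups, Drug A wins 1. The standard therapy wins overall but not every group — no Simpson reversal.

No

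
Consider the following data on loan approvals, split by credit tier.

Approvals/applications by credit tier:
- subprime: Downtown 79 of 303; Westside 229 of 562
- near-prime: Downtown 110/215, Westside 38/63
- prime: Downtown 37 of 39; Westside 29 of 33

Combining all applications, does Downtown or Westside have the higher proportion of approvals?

Subprime: Downtown 79/303 = 26.1%, Westside 229/562 = 40.7% → Westside
Near-prime: Downtown 110/215 = 51.2%, Westside 38/63 = 60.3% → Westside
Prime: Downtown 37/39 = 94.9%, Westside 29/33 = 87.9% → Downtown
Overall: Downtown 226/557 = 40.6%, Westside 296/658 = 45.0% → Westside
(Neither sweeps every credit group, but Westside has the higher pooled rate.)

Westside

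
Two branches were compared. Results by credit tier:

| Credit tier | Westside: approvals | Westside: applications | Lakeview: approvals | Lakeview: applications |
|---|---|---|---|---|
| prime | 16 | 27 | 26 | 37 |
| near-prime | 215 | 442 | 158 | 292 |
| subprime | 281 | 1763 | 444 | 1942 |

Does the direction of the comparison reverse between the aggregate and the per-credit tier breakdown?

Prime: Westside 16/27 = 59.3%, Lakeview 26/37 = 70.3% → Lakeview
Near-prime: Westside 215/442 = 48.6%, Lakeview 158/292 = 54.1% → Lakeview
Subprime: Westside 281/1763 = 15.9%, Lakeview 444/1942 = 22.9% → Lakeview
Overall: Westside 512/2232 = 22.9%, Lakeview 628/2271 = 27.7% → Lakeview
Lakeview wins overall and in every credit group — no reversal.

No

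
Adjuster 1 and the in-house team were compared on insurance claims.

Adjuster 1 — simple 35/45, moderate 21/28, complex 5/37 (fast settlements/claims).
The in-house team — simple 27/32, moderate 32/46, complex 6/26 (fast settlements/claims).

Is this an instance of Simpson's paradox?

Simple: Adjuster 1 35/45 = 77.8%, the in-house team 27/32 = 84.4% → the in-house team
Moderate: Adjuster 1 21/28 = 75.0%, the in-house team 32/46 = 69.6% → Adjuster 1
Complex: Adjuster 1 5/37 = 13.5%, the in-house team 6/26 = 23.1% → the in-house team
Overall: Adjuster 1 61/110 = 55.5%, the in-house team 65/104 = 62.5% → the in-house team
Neither sweeps: Adjuster 1 wins 1 of 3 groups, the in-house team wins 2. The in-house team wins overall but not every group — no Simpson reversal.

No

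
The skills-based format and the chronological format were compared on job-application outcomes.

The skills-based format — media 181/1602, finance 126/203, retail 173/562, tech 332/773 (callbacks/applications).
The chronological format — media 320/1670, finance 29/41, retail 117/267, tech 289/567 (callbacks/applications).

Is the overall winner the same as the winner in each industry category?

Media: the skills-based format 181/1602 = 11.3%, the chronological format 320/1670 = 19.2% → the chronological format
Finance: the skills-based format 126/203 = 62.1%, the chronological format 29/41 = 70.7% → the chronological format
Retail: the skills-based format 173/562 = 30.8%, the chronological format 117/267 = 43.8% → the chronological format
Tech: the skills-based format 332/773 = 42.9%, the chronological format 289/567 = 51.0% → the chronological format
Overall: the skills-based format 812/3140 = 25.9%, the chronological format 755/2545 = 29.7% → the chronological format
The chronological format wins overall and in every industry group — no reversal.

Yes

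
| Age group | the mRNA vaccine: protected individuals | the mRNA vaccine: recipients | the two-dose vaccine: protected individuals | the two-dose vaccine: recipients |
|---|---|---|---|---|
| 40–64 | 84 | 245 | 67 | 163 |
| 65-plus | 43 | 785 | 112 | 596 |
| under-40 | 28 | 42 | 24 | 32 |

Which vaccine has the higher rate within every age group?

the two-dose vaccine

40–64: the mRNA vaccine 84/245 = 34.3%, the two-dose vaccine 67/163 = 41.1% → the two-dose vaccine
65-plus: the mRNA vaccine 43/785 = 5.5%, the two-dose vaccine 112/596 = 18.8% → the two-dose vaccine
Under-40: the mRNA vaccine 28/42 = 66.7%, the two-dose vaccine 24/32 = 75.0% → the two-dose vaccine
The two-dose vaccine has the higher rate in all 3 groups.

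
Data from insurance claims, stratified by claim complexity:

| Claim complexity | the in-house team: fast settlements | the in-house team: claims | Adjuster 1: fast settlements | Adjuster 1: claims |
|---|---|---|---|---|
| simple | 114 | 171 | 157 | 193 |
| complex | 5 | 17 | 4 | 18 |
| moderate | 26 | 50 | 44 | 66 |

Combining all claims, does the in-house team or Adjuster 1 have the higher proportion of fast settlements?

Simple: the in-house team 114/171 = 66.7%, Adjuster 1 157/193 = 81.3% → Adjuster 1
Complex: the in-house team 5/17 = 29.4%, Adjuster 1 4/18 = 22.2% → the in-house team
Moderate: the in-house team 26/50 = 52.0%, Adjuster 1 44/66 = 66.7% → Adjuster 1
Overall: the in-house team 145/238 = 60.9%, Adjuster 1 205/277 = 74.0% → Adjuster 1
(Neither sweeps every claim group, but Adjuster 1 has the higher pooled rate.)

Adjuster 1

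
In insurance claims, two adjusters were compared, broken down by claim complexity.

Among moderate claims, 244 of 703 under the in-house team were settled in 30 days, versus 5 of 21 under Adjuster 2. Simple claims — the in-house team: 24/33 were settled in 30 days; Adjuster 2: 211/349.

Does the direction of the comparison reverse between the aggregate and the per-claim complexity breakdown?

Moderate: the in-house team 244/703 = 34.7%, Adjuster 2 5/21 = 23.8% → the in-house team
Simple: the in-house team 24/33 = 72.7%, Adjuster 2 211/349 = 60.5% → the in-house team
Overall: the in-house team 268/736 = 36.4%, Adjuster 2 216/370 = 58.4% → Adjuster 2
The in-house team wins each claim group but Adjuster 2 wins overall — the comparison reverses. The in-house team's claims skew toward moderate, which has a lower base rate.

Yes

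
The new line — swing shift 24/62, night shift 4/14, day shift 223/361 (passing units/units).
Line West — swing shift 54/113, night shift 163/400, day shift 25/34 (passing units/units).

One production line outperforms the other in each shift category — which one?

Line West

Swing shift: the new line 24/62 = 38.7%, Line West 54/113 = 47.8% → Line West
Night shift: the new line 4/14 = 28.6%, Line West 163/400 = 40.8% → Line West
Day shift: the new line 223/361 = 61.8%, Line West 25/34 = 73.5% → Line West
Line West has the higher rate in all 3 groups.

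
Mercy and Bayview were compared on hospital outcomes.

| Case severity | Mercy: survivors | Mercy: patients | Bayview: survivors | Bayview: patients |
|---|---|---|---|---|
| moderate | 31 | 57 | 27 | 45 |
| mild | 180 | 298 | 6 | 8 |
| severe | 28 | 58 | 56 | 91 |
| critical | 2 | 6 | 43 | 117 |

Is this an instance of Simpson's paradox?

Yes

Moderate: Mercy 31/57 = 54.4%, Bayview 27/45 = 60.0% → Bayview
Mild: Mercy 180/298 = 60.4%, Bayview 6/8 = 75.0% → Bayview
Severe: Mercy 28/58 = 48.3%, Bayview 56/91 = 61.5% → Bayview
Critical: Mercy 2/6 = 33.3%, Bayview 43/117 = 36.8% → Bayview
Overall: Mercy 241/419 = 57.5%, Bayview 132/261 = 50.6% → Mercy
Bayview wins each case group but Mercy wins overall — the comparison reverses. Bayview's patients skew toward critical, which has a lower base rate.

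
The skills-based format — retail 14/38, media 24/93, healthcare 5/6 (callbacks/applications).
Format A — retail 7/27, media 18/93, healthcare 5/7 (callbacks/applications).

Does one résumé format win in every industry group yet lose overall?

No

Retail: the skills-based format 14/38 = 36.8%, Format A 7/27 = 25.9% → the skills-based format
Media: the skills-based format 24/93 = 25.8%, Format A 18/93 = 19.4% → the skills-based format
Healthcare: the skills-based format 5/6 = 83.3%, Format A 5/7 = 71.4% → the skills-based format
Overall: the skills-based format 43/137 = 31.4%, Format A 30/127 = 23.6% → the skills-based format
The skills-based format wins overall and in every industry group — no reversal.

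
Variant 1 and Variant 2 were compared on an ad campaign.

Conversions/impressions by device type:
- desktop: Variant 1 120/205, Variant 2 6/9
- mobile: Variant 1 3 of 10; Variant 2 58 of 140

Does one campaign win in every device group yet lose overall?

Yes

Desktop: Variant 1 120/205 = 58.5%, Variant 2 6/9 = 66.7% → Variant 2
Mobile: Variant 1 3/10 = 30.0%, Variant 2 58/140 = 41.4% → Variant 2
Overall: Variant 1 123/215 = 57.2%, Variant 2 64/149 = 43.0% → Variant 1
Variant 2 wins each device group but Variant 1 wins overall — the comparison reverses. Variant 2's impressions skew toward mobile, which has a lower base rate.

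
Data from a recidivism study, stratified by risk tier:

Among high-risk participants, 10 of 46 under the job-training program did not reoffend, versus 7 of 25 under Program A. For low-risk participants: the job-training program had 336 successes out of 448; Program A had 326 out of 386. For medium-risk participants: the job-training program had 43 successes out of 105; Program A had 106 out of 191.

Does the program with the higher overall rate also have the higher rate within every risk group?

Yes

High-risk: the job-training program 10/46 = 21.7%, Program A 7/25 = 28.0% → Program A
Low-risk: the job-training program 336/448 = 75.0%, Program A 326/386 = 84.5% → Program A
Medium-risk: the job-training program 43/105 = 41.0%, Program A 106/191 = 55.5% → Program A
Overall: the job-training program 389/599 = 64.9%, Program A 439/602 = 72.9% → Program A
Program A wins overall and in every risk group — no reversal.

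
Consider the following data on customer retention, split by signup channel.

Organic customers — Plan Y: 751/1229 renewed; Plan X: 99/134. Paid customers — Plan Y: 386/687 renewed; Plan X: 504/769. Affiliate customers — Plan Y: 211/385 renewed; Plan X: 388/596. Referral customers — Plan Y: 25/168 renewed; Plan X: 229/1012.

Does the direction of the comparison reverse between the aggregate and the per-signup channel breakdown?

Yes

Organic: Plan Y 751/1229 = 61.1%, Plan X 99/134 = 73.9% → Plan X
Paid: Plan Y 386/687 = 56.2%, Plan X 504/769 = 65.5% → Plan X
Affiliate: Plan Y 211/385 = 54.8%, Plan X 388/596 = 65.1% → Plan X
Referral: Plan Y 25/168 = 14.9%, Plan X 229/1012 = 22.6% → Plan X
Overall: Plan Y 1373/2469 = 55.6%, Plan X 1220/2511 = 48.6% → Plan Y
Plan X wins each signup group but Plan Y wins overall — the comparison reverses. Plan X's customers skew toward referral, which has a lower base rate.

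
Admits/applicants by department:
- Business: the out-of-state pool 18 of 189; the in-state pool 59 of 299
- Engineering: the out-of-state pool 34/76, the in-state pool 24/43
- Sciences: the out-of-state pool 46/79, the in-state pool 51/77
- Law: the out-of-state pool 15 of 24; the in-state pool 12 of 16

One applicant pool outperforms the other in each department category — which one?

Business: the out-of-state pool 18/189 = 9.5%, the in-state pool 59/299 = 19.7% → the in-state pool
Engineering: the out-of-state pool 34/76 = 44.7%, the in-state pool 24/43 = 55.8% → the in-state pool
Sciences: the out-of-state pool 46/79 = 58.2%, the in-state pool 51/77 = 66.2% → the in-state pool
Law: the out-of-state pool 15/24 = 62.5%, the in-state pool 12/16 = 75.0% → the in-state pool
The in-state pool has the higher rate in all 4 groups.

the in-state pool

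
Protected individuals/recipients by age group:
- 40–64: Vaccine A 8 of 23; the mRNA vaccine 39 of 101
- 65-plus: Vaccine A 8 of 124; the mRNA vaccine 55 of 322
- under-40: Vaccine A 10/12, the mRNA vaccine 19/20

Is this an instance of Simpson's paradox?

No

40–64: Vaccine A 8/23 = 34.8%, the mRNA vaccine 39/101 = 38.6% → the mRNA vaccine
65-plus: Vaccine A 8/124 = 6.5%, the mRNA vaccine 55/322 = 17.1% → the mRNA vaccine
Under-40: Vaccine A 10/12 = 83.3%, the mRNA vaccine 19/20 = 95.0% → the mRNA vaccine
Overall: Vaccine A 26/159 = 16.4%, the mRNA vaccine 113/443 = 25.5% → the mRNA vaccine
The mRNA vaccine wins overall and in every age group — no reversal.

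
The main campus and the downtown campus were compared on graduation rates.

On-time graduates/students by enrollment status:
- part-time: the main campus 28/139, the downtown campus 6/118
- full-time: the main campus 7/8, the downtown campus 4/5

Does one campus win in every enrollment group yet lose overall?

No

Part-time: the main campus 28/139 = 20.1%, the downtown campus 6/118 = 5.1% → the main campus
Full-time: the main campus 7/8 = 87.5%, the downtown campus 4/5 = 80.0% → the main campus
Overall: the main campus 35/147 = 23.8%, the downtown campus 10/123 = 8.1% → the main campus
The main campus wins overall and in every enrollment group — no reversal.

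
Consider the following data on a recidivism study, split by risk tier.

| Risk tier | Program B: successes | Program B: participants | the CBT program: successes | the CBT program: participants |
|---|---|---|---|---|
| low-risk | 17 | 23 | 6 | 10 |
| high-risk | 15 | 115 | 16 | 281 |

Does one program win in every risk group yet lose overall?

No

Low-risk: Program B 17/23 = 73.9%, the CBT program 6/10 = 60.0% → Program B
High-risk: Program B 15/115 = 13.0%, the CBT program 16/281 = 5.7% → Program B
Overall: Program B 32/138 = 23.2%, the CBT program 22/291 = 7.6% → Program B
Program B wins overall and in every risk group — no reversal.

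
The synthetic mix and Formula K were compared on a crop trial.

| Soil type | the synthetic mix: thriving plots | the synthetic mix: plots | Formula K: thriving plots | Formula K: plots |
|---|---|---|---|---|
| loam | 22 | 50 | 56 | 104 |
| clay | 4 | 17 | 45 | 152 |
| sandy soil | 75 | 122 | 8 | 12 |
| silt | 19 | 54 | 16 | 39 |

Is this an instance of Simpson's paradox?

Yes

Loam: the synthetic mix 22/50 = 44.0%, Formula K 56/104 = 53.8% → Formula K
Clay: the synthetic mix 4/17 = 23.5%, Formula K 45/152 = 29.6% → Formula K
Sandy soil: the synthetic mix 75/122 = 61.5%, Formula K 8/12 = 66.7% → Formula K
Silt: the synthetic mix 19/54 = 35.2%, Formula K 16/39 = 41.0% → Formula K
Overall: the synthetic mix 120/243 = 49.4%, Formula K 125/307 = 40.7% → the synthetic mix
Formula K wins each soil group but the synthetic mix wins overall — the comparison reverses. Formula K's plots skew toward clay, which has a lower base rate.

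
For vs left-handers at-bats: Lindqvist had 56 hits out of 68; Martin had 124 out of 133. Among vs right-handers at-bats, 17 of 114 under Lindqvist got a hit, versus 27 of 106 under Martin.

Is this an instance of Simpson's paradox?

Vs left-handers: Lindqvist 56/68 = 82.4%, Martin 124/133 = 93.2% → Martin
Vs right-handers: Lindqvist 17/114 = 14.9%, Martin 27/106 = 25.5% → Martin
Overall: Lindqvist 73/182 = 40.1%, Martin 151/239 = 63.2% → Martin
Martin wins overall and in every pitcher group — no reversal.

No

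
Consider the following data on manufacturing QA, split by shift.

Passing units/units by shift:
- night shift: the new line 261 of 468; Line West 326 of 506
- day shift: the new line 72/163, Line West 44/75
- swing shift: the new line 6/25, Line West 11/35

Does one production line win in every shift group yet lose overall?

Night shift: the new line 261/468 = 55.8%, Line West 326/506 = 64.4% → Line West
Day shift: the new line 72/163 = 44.2%, Line West 44/75 = 58.7% → Line West
Swing shift: the new line 6/25 = 24.0%, Line West 11/35 = 31.4% → Line West
Overall: the new line 339/656 = 51.7%, Line West 381/616 = 61.9% → Line West
Line West wins overall and in every shift group — no reversal.

No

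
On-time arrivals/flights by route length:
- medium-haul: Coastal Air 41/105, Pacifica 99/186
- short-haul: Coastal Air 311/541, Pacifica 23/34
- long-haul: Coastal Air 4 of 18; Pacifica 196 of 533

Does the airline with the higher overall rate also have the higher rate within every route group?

Medium-haul: Coastal Air 41/105 = 39.0%, Pacifica 99/186 = 53.2% → Pacifica
Short-haul: Coastal Air 311/541 = 57.5%, Pacifica 23/34 = 67.6% → Pacifica
Long-haul: Coastal Air 4/18 = 22.2%, Pacifica 196/533 = 36.8% → Pacifica
Overall: Coastal Air 356/664 = 53.6%, Pacifica 318/753 = 42.2% → Coastal Air
Pacifica wins each route group but Coastal Air wins overall — the comparison reverses. Pacifica's flights skew toward long-haul, which has a lower base rate.

No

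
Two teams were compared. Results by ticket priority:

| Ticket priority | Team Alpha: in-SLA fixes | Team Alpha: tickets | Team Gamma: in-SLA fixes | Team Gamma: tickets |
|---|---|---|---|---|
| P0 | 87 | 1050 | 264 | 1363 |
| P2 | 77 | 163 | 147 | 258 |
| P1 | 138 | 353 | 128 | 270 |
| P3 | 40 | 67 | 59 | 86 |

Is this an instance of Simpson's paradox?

P0: Team Alpha 87/1050 = 8.3%, Team Gamma 264/1363 = 19.4% → Team Gamma
P2: Team Alpha 77/163 = 47.2%, Team Gamma 147/258 = 57.0% → Team Gamma
P1: Team Alpha 138/353 = 39.1%, Team Gamma 128/270 = 47.4% → Team Gamma
P3: Team Alpha 40/67 = 59.7%, Team Gamma 59/86 = 68.6% → Team Gamma
Overall: Team Alpha 342/1633 = 20.9%, Team Gamma 598/1977 = 30.2% → Team Gamma
Team Gamma wins overall and in every ticket group — no reversal.

No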